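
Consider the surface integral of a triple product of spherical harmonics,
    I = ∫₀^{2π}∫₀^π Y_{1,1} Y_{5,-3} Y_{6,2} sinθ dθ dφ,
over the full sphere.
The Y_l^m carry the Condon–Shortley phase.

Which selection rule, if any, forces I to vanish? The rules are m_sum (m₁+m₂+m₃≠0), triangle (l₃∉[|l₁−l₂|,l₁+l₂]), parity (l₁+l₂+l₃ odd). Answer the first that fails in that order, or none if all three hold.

none

Σmᵢ = 0  ✓
l₃∈[|l₁−l₂|,l₁+l₂]=[4,6], have l₃=6  ✓
Σlᵢ = 12 ⇒ even  ✓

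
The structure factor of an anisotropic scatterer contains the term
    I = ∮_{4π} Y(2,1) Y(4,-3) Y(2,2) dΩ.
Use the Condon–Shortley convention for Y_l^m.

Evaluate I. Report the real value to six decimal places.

-0.238414

Checks pass: Σm=0; 8 even; l₃=2∈[2,6].
(2·2+1)(2·4+1)(2·2+1) = 225
Δ: 4! 0! 4! / 9! → 1/630
sum: t=2:+1/16 = 1/16
3j²(2 4 2; 0 0 0) = Δ·Π!·Σ² = 2/35  (sign +1)
sum: t=1:−1/144 = -1/144
3j²(2 4 2; 1 -3 2) = Δ·Π!·Σ² = 1/18  (sign -1)
combine: 4πI² = 225·2/35·1/18 = 5/7
take √, sign -1: I = -0.23841361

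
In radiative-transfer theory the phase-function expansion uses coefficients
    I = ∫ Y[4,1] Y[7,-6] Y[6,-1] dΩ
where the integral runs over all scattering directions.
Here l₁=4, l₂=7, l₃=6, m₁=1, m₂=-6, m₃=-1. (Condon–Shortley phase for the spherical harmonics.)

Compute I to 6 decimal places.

0.000000

m-sum = 1 − 6 − 1 = -6 ≠ 0 ⇒ I = 0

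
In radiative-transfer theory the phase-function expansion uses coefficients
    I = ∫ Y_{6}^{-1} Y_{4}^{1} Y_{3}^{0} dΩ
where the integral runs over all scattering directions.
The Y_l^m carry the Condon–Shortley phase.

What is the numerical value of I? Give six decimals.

l₁+l₂+l₃=13 is odd: 3j(l;000)=0 ⇒ I=0

0.000000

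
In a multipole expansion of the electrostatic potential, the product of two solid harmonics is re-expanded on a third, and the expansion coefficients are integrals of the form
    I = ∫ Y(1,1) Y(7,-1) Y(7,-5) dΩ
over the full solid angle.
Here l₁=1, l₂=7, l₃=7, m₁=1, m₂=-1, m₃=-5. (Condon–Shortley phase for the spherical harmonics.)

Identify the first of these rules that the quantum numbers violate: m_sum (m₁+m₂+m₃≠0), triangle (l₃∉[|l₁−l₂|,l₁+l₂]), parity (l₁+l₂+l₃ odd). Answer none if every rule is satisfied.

m_sum

m₁+m₂+m₃ = 1 − 1 − 5 = -5  ✗
triangle: |1−7|=6 ≤ l₃=7 ≤ 1+7=8
parity: l₁+l₂+l₃ = 15 is odd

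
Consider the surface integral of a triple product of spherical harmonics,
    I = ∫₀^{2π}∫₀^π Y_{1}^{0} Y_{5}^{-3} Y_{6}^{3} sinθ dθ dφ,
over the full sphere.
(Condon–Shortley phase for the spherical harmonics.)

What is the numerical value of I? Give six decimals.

m-sum 0 ✓  L=12 even ✓  4≤6≤6 ✓
Π(2lᵢ+1) = 3×11×13 = 429
triangle coeff Δ(1,5,6) = 1/858
Σ_t [0,0]: t=0:+1/14400 = 1/14400
(3j)²=6/143 [(1 5 6; 0 0 0)], sign=+1
Σ_t [0,0]: t=0:+1/80640 = 1/80640
(3j)²=9/286 [(1 5 6; 0 -3 3)], sign=-1
⇒ 4πI² = 81/143
I = (-1)√(81/143/(4π)) = -0.21230956

-0.212310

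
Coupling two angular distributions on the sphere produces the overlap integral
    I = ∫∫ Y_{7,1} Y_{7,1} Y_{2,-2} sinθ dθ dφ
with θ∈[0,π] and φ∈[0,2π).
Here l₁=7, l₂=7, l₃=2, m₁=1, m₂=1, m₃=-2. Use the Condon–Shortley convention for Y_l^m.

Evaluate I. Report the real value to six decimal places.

0.195759

m-sum 0 ✓  L=16 even ✓  0≤2≤14 ✓
Π(2lᵢ+1) = 15×15×5 = 1125
triangle coeff Δ(7,7,2) = 1/185640
Σ_t [5,7]: t=5:−1/2419200 t=6:+1/518400 t=7:−1/2419200 = 1/907200
(3j)²=56/3315 [(7 7 2; 0 0 0)], sign=+1
Σ_t [6,6]: t=6:+1/2073600 = 1/2073600
(3j)²=28/1105 [(7 7 2; 1 1 -2)], sign=+1
⇒ 4πI² = 23520/48841
I = (+1)√(23520/48841/(4π)) = 0.19575887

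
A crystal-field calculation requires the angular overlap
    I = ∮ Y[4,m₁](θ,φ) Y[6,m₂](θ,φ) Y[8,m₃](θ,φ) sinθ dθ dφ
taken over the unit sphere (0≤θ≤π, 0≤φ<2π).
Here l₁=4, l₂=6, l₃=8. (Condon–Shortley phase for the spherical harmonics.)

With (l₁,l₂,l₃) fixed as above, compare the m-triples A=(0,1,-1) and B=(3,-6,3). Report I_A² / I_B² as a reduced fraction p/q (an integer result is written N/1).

l's match ⇒ only the (l;m) 3-j factors differ between A and B.
A: triangle coeff Δ(4,6,8) = 1/23279256; Σ_t [0,2]: t=0:+1/2903040 t=1:−1/622080 t=2:+1/1382400 = -47/87091200; (3j)²=2209/277134 [(4 6 8; 0 1 -1)], sign=+1
B: triangle coeff Δ(4,6,8) = 1/23279256; Σ_t [0,0]: t=0:+1/870912000 = 1/870912000; (3j)²=11/16796 [(4 6 8; 3 -6 3)], sign=-1
I_A²/I_B² = (2209/277134)/(11/16796) = 4418/363

4418/363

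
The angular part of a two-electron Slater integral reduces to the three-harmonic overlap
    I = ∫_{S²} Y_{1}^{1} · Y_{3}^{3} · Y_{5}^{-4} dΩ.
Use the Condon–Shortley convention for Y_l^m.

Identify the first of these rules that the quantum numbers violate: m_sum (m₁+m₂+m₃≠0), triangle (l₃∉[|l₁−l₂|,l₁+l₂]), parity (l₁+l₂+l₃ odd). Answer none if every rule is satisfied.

azimuthal sum: 1 + 3 − 4 = 0  ✓
2 ≤ 5 ≤ 4 (triangle on l)  ✗
L = 1 + 3 + 5 = 9 (odd)

triangle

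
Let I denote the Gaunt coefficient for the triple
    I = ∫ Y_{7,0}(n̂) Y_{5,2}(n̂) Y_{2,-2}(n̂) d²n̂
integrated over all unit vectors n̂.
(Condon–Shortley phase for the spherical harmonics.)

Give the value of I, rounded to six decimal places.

0.067042

Checks pass: Σm=0; 14 even; l₃=2∈[2,12].
(2·7+1)(2·5+1)(2·2+1) = 825
Δ: 10! 4! 0! / 15! → 1/15015
sum: t=5:−1/57600 = -1/57600
3j²(7 5 2; 0 0 0) = Δ·Π!·Σ² = 21/715  (sign -1)
sum: t=7:−1/725760 = -1/725760
3j²(7 5 2; 0 2 -2) = Δ·Π!·Σ² = 1/429  (sign -1)
combine: 4πI² = 825·21/715·1/429 = 105/1859
take √, sign +1: I = 0.06704247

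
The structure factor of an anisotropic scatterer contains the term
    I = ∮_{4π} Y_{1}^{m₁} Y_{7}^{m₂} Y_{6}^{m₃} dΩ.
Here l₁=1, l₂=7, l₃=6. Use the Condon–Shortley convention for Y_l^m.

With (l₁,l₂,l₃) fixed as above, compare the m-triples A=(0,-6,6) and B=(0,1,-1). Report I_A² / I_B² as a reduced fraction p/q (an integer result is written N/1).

l's match ⇒ only the (l;m) 3-j factors differ between A and B.
A: triangle coeff Δ(1,7,6) = 1/1365; Σ_t [1,1]: t=1:−1/479001600 = -1/479001600; (3j)²=1/105 [(1 7 6; 0 -6 6)], sign=-1
B: triangle coeff Δ(1,7,6) = 1/1365; Σ_t [1,1]: t=1:−1/604800 = -1/604800; (3j)²=16/455 [(1 7 6; 0 1 -1)], sign=+1
I_A²/I_B² = (1/105)/(16/455) = 13/48

13/48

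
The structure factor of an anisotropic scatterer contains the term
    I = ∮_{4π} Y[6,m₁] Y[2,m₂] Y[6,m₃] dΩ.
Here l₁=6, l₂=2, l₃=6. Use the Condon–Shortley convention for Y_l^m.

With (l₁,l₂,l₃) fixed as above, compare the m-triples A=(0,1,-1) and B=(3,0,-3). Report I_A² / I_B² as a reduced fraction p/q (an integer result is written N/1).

Same 6,2,6: normalisation and zero-m 3j drop out of the ratio.
A: Δ: 2! 10! 2! / 15! → 1/90090; sum: t=1:−1/28800 t=2:+1/34560 = -1/172800; 3j²(6 2 6; 0 1 -1) = Δ·Π!·Σ² = 1/1430  (sign +1)
B: Δ: 2! 10! 2! / 15! → 1/90090; sum: t=0:+1/120960 t=1:−1/80640 t=2:+1/1451520 = -1/290304; 3j²(6 2 6; 3 0 -3) = Δ·Π!·Σ² = 5/2002  (sign +1)
I_A²/I_B² = (1/1430)/(5/2002) = 7/25

7/25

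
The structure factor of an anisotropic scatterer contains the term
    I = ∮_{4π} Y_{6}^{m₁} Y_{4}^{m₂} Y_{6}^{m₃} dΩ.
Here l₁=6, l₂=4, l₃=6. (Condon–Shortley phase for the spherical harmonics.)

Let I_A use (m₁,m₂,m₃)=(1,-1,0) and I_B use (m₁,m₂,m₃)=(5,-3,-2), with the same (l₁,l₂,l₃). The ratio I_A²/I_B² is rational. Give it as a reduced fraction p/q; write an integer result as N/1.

Shared (l₁,l₂,l₃)=(6,4,6): N and (l;000)² cancel in I_A²/I_B².
A: Δ = 4!·8!·4!/17! = 1/15315300; Racah Σ t=0..3: t=0:+1/103680 t=1:−1/13824 t=2:+1/17280 t=3:−1/207360 = -1/103680; ⇒ 3j(6 4 6; 1 -1 0)² = 10/7293, sgn -1
B: Δ = 4!·8!·4!/17! = 1/15315300; Racah Σ t=0..1: t=0:+1/725760 t=1:−1/5806080 = 1/829440; ⇒ 3j(6 4 6; 5 -3 -2)² = 49/2652, sgn +1
I_A²/I_B² = (10/7293)/(49/2652) = 40/539

40/539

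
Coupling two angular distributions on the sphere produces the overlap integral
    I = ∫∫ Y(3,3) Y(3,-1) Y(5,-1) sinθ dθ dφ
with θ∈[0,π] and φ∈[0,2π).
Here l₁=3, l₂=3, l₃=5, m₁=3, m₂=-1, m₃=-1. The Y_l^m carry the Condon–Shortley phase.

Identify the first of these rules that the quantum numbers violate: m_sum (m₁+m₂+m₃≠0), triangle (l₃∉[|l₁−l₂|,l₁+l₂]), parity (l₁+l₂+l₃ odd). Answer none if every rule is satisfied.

Σmᵢ = 1  ✗
l₃∈[|l₁−l₂|,l₁+l₂]=[0,6], have l₃=5
Σlᵢ = 11 ⇒ odd

m_sum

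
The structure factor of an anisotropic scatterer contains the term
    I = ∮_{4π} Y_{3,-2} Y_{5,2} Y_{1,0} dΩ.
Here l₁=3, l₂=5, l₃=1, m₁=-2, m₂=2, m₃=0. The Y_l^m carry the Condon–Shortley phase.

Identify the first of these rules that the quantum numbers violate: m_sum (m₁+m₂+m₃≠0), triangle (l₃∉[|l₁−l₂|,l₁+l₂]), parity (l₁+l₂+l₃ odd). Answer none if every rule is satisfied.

m₁+m₂+m₃ = -2 + 2 + 0 = 0  ✓
triangle: |3−5|=2 ≤ l₃=1 ≤ 3+5=8  ✗
parity: l₁+l₂+l₃ = 9 is odd

triangle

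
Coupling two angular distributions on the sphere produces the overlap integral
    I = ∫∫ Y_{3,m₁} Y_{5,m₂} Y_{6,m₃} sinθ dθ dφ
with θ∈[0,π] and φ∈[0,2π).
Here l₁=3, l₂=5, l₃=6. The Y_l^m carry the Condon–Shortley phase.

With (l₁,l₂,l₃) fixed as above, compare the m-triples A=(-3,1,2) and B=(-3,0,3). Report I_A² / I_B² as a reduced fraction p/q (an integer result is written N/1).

Same 3,5,6: normalisation and zero-m 3j drop out of the ratio.
A: Δ: 2! 4! 8! / 15! → 1/675675; sum: t=2:+1/27648 = 1/27648; 3j²(3 5 6; -3 1 2) = Δ·Π!·Σ² = 10/429  (sign +1)
B: Δ: 2! 4! 8! / 15! → 1/675675; sum: t=2:+1/34560 = 1/34560; 3j²(3 5 6; -3 0 3) = Δ·Π!·Σ² = 4/143  (sign -1)
I_A²/I_B² = (10/429)/(4/143) = 5/6

5/6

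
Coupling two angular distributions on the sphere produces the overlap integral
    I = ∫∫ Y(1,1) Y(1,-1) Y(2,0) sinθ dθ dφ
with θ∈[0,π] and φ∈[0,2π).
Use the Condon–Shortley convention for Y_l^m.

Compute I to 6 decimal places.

0.126157

Checks pass: Σm=0; 4 even; l₃=2∈[0,2].
(2·1+1)(2·1+1)(2·2+1) = 45
Δ: 0! 2! 2! / 5! → 1/30
sum: t=0:+1/1 = 1/1
3j²(1 1 2; 0 0 0) = Δ·Π!·Σ² = 2/15  (sign +1)
sum: t=0:+1/4 = 1/4
3j²(1 1 2; 1 -1 0) = Δ·Π!·Σ² = 1/30  (sign +1)
combine: 4πI² = 45·2/15·1/30 = 1/5
take √, sign +1: I = 0.12615663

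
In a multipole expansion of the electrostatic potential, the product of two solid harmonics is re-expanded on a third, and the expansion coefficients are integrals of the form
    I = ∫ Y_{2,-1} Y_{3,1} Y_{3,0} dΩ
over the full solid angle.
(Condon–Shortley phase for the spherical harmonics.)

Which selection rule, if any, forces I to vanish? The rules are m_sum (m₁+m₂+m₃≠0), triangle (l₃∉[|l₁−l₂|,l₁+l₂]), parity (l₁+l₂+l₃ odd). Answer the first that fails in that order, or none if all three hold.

none

m₁+m₂+m₃ = -1 + 1 + 0 = 0  ✓
triangle: |2−3|=1 ≤ l₃=3 ≤ 2+3=5  ✓
parity: l₁+l₂+l₃ = 8 is even  ✓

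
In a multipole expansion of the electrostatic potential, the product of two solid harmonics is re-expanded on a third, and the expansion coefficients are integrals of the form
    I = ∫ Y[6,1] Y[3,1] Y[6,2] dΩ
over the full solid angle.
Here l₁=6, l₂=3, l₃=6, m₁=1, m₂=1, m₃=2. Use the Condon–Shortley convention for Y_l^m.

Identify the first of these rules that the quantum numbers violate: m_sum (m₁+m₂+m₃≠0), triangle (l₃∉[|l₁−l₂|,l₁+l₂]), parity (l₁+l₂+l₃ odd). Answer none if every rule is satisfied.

m_sum

m₁+m₂+m₃ = 1 + 1 + 2 = 4  ✗
triangle: |6−3|=3 ≤ l₃=6 ≤ 6+3=9
parity: l₁+l₂+l₃ = 15 is odd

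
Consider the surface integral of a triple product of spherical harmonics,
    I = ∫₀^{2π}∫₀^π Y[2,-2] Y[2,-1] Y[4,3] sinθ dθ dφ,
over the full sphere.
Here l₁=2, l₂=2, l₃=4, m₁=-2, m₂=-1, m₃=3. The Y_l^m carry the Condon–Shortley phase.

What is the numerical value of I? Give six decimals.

-0.238414

Rules hold: Σm=0, L=8 even, 0≤4≤4.
N = 5·5·9 = 225
Δ = 0!·4!·4!/9! = 1/630
Racah Σ t=0..0: t=0:+1/16 = 1/16
⇒ 3j(2 2 4; 0 0 0)² = 2/35, sgn +1
Racah Σ t=0..0: t=0:+1/144 = 1/144
⇒ 3j(2 2 4; -2 -1 3)² = 1/18, sgn -1
4πI² = N·(3j₀)²·(3jₘ)² = 5/7
I = -1·√(0.714286/4π) = -0.23841361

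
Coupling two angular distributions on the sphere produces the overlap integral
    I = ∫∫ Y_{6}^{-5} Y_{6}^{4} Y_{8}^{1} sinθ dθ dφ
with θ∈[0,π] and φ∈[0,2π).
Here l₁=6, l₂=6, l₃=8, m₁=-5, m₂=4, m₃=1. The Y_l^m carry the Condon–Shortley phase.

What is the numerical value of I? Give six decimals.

-0.130287

Checks pass: Σm=0; 20 even; l₃=8∈[0,12].
(2·6+1)(2·6+1)(2·8+1) = 2873
Δ: 4! 8! 8! / 21! → 1/1309458150
sum: t=0:+1/49766400 t=1:−1/3110400 t=2:+1/1327104 t=3:−1/3110400 t=4:+1/49766400 = 1/6635520
3j²(6 6 8; 0 0 0) = Δ·Π!·Σ² = 350/46189  (sign +1)
sum: t=3:−1/1219276800 t=4:+1/174182400 = 1/203212800
3j²(6 6 8; -5 4 1) = Δ·Π!·Σ² = 288/29393  (sign -1)
combine: 4πI² = 2873·350/46189·288/29393 = 14400/67507
take √, sign -1: I = -0.13028725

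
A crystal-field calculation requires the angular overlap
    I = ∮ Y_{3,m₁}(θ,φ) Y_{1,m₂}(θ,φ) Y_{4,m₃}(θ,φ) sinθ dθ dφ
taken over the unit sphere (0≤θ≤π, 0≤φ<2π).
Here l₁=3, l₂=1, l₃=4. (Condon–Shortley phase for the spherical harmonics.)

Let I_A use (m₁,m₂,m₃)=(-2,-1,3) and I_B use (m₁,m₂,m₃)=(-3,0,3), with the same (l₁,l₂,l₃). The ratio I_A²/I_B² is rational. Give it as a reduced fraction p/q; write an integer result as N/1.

Same 3,1,4: normalisation and zero-m 3j drop out of the ratio.
A: Δ: 0! 6! 2! / 9! → 1/252; sum: t=0:+1/240 = 1/240; 3j²(3 1 4; -2 -1 3) = Δ·Π!·Σ² = 1/12  (sign -1)
B: Δ: 0! 6! 2! / 9! → 1/252; sum: t=0:+1/720 = 1/720; 3j²(3 1 4; -3 0 3) = Δ·Π!·Σ² = 1/36  (sign -1)
I_A²/I_B² = (1/12)/(1/36) = 3/1

3/1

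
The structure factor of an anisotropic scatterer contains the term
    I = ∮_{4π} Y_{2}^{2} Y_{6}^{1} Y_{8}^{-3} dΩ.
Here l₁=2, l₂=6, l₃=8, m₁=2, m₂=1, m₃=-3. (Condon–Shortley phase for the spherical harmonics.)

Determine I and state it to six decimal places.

-0.154160

m-sum 0 ✓  L=16 even ✓  4≤8≤8 ✓
Π(2lᵢ+1) = 5×13×17 = 1105
triangle coeff Δ(2,6,8) = 1/30940
Σ_t [0,0]: t=0:+1/2073600 = 1/2073600
(3j)²=28/1105 [(2 6 8; 0 0 0)], sign=+1
Σ_t [0,0]: t=0:+1/14515200 = 1/14515200
(3j)²=33/3094 [(2 6 8; 2 1 -3)], sign=-1
⇒ 4πI² = 66/221
I = (-1)√(66/221/(4π)) = -0.15415972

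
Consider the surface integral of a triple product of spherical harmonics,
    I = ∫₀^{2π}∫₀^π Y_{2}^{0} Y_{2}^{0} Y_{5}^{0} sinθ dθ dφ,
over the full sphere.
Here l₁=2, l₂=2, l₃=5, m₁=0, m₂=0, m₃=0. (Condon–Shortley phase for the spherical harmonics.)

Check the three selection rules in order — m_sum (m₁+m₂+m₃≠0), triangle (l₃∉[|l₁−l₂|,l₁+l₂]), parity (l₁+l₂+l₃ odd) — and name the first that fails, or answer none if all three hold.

m₁+m₂+m₃ = 0 + 0 + 0 = 0  ✓
triangle: |2−2|=0 ≤ l₃=5 ≤ 2+2=4  ✗
parity: l₁+l₂+l₃ = 9 is odd

triangle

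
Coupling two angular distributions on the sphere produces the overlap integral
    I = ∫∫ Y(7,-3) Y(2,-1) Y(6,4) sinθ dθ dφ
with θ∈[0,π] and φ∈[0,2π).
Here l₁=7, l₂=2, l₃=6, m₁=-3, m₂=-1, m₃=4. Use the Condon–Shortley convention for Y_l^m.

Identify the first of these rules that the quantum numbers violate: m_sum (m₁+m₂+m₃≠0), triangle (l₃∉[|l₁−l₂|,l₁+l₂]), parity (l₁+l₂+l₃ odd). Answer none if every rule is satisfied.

Σmᵢ = 0  ✓
l₃∈[|l₁−l₂|,l₁+l₂]=[5,9], have l₃=6  ✓
Σlᵢ = 15 ⇒ odd  ✗

parity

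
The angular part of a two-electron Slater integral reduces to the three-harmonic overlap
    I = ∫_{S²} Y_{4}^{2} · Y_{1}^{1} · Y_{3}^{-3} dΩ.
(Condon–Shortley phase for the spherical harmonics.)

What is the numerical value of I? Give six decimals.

0.061558

Rules hold: Σm=0, L=8 even, 3≤3≤5.
N = 9·3·7 = 189
Δ = 2!·6!·0!/9! = 1/252
Racah Σ t=1..1: t=1:−1/36 = -1/36
⇒ 3j(4 1 3; 0 0 0)² = 4/63, sgn +1
Racah Σ t=2..2: t=2:+1/1440 = 1/1440
⇒ 3j(4 1 3; 2 1 -3)² = 1/252, sgn +1
4πI² = N·(3j₀)²·(3jₘ)² = 1/21
I = +1·√(0.047619/4π) = 0.06155813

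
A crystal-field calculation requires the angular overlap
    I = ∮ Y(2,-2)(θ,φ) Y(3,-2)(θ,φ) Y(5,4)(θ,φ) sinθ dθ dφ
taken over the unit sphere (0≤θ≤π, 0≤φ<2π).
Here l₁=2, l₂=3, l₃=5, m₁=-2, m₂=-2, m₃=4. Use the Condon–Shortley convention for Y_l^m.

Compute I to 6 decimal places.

0.268967

Checks pass: Σm=0; 10 even; l₃=5∈[1,5].
(2·2+1)(2·3+1)(2·5+1) = 385
Δ: 0! 4! 6! / 11! → 1/2310
sum: t=0:+1/144 = 1/144
3j²(2 3 5; 0 0 0) = Δ·Π!·Σ² = 10/231  (sign -1)
sum: t=0:+1/2880 = 1/2880
3j²(2 3 5; -2 -2 4) = Δ·Π!·Σ² = 3/55  (sign -1)
combine: 4πI² = 385·10/231·3/55 = 10/11
take √, sign +1: I = 0.26896683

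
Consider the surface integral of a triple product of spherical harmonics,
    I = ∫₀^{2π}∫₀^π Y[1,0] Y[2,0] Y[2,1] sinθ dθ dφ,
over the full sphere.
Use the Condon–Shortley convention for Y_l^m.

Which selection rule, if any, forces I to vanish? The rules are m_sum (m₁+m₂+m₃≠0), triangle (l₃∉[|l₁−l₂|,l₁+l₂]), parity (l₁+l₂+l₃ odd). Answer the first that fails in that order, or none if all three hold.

m_sum

m₁+m₂+m₃ = 0 + 0 + 1 = 1  ✗
triangle: |1−2|=1 ≤ l₃=2 ≤ 1+2=3
parity: l₁+l₂+l₃ = 5 is odd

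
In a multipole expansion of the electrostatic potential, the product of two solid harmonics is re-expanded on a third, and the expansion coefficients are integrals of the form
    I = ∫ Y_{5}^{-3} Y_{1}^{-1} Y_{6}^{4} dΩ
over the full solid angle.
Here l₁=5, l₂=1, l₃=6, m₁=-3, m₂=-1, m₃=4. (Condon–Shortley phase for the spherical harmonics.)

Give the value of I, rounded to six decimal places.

m-sum 0 ✓  L=12 even ✓  4≤6≤6 ✓
Π(2lᵢ+1) = 11×3×13 = 429
triangle coeff Δ(5,1,6) = 1/858
Σ_t [0,0]: t=0:+1/14400 = 1/14400
(3j)²=6/143 [(5 1 6; 0 0 0)], sign=+1
Σ_t [0,0]: t=0:+1/161280 = 1/161280
(3j)²=15/286 [(5 1 6; -3 -1 4)], sign=+1
⇒ 4πI² = 135/143
I = (+1)√(135/143/(4π)) = 0.27409047

0.274090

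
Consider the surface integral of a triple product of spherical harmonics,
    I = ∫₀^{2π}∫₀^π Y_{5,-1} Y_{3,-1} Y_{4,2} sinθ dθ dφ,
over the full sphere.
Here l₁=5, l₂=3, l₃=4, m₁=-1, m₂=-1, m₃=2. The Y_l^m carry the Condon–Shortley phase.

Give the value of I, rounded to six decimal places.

0.106335

m-sum 0 ✓  L=12 even ✓  2≤4≤8 ✓
Π(2lᵢ+1) = 11×7×9 = 693
triangle coeff Δ(5,3,4) = 1/180180
Σ_t [1,3]: t=1:−1/576 t=2:+1/144 t=3:−1/576 = 1/288
(3j)²=20/1001 [(5 3 4; 0 0 0)], sign=+1
Σ_t [0,2]: t=0:+1/34560 t=1:−1/720 t=2:+1/384 = 43/34560
(3j)²=1849/180180 [(5 3 4; -1 -1 2)], sign=+1
⇒ 4πI² = 1849/13013
I = (+1)√(1849/13013/(4π)) = 0.10633465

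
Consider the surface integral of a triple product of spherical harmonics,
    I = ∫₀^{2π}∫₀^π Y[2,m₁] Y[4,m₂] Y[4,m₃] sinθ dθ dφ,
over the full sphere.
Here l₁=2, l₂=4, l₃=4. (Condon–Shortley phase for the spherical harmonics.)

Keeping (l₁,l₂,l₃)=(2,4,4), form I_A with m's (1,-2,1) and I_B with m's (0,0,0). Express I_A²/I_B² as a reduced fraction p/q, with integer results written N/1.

243/400

l's match ⇒ only the (l;m) 3-j factors differ between A and B.
A: triangle coeff Δ(2,4,4) = 1/13860; Σ_t [0,1]: t=0:+1/96 t=1:−1/240 = 1/160; (3j)²=27/1540 [(2 4 4; 1 -2 1)], sign=-1
B: triangle coeff Δ(2,4,4) = 1/13860; Σ_t [0,2]: t=0:+1/192 t=1:−1/36 t=2:+1/192 = -5/288; (3j)²=20/693 [(2 4 4; 0 0 0)], sign=-1
I_A²/I_B² = (27/1540)/(20/693) = 243/400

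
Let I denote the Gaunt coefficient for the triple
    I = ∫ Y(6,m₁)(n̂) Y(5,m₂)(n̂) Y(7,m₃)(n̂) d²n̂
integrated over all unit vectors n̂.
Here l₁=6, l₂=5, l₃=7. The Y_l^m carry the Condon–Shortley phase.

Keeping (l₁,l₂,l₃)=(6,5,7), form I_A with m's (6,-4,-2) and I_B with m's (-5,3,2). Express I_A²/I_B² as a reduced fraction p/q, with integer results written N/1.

27/128

Same 6,5,7: normalisation and zero-m 3j drop out of the ratio.
A: Δ: 4! 8! 6! / 19! → 1/174594420; sum: t=0:+1/116121600 = 1/116121600; 3j²(6 5 7; 6 -4 -2) = Δ·Π!·Σ² = 27/8398  (sign -1)
B: Δ: 4! 8! 6! / 19! → 1/174594420; sum: t=3:−1/29030400 t=4:+1/5806080 = 1/7257600; 3j²(6 5 7; -5 3 2) = Δ·Π!·Σ² = 64/4199  (sign -1)
I_A²/I_B² = (27/8398)/(64/4199) = 27/128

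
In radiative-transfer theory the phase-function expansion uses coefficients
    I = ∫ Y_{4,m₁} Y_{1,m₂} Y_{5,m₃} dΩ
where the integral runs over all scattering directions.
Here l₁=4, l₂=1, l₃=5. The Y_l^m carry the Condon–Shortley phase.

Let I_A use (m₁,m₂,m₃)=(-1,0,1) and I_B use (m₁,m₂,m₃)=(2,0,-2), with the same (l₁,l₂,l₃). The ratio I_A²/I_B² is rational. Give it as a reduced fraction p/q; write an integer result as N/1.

8/7

l's match ⇒ only the (l;m) 3-j factors differ between A and B.
A: triangle coeff Δ(4,1,5) = 1/495; Σ_t [0,0]: t=0:+1/720 = 1/720; (3j)²=8/165 [(4 1 5; -1 0 1)], sign=+1
B: triangle coeff Δ(4,1,5) = 1/495; Σ_t [0,0]: t=0:+1/1440 = 1/1440; (3j)²=7/165 [(4 1 5; 2 0 -2)], sign=-1
I_A²/I_B² = (8/165)/(7/165) = 8/7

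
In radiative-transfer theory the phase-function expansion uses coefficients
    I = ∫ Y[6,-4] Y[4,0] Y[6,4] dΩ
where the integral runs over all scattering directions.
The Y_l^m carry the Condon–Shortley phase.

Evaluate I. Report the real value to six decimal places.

-0.144819

m-sum 0 ✓  L=16 even ✓  2≤6≤10 ✓
Π(2lᵢ+1) = 13×9×13 = 1521
triangle coeff Δ(6,4,6) = 1/15315300
Σ_t [0,4]: t=0:+1/829440 t=1:−1/25920 t=2:+1/9216 t=3:−1/25920 t=4:+1/829440 = 7/207360
(3j)²=28/2431 [(6 4 6; 0 0 0)], sign=+1
Σ_t [2,4]: t=2:+1/645120 t=3:−1/181440 t=4:+1/829440 = -1/362880
(3j)²=256/17017 [(6 4 6; -4 0 4)], sign=-1
⇒ 4πI² = 9216/34969
I = (-1)√(9216/34969/(4π)) = -0.14481872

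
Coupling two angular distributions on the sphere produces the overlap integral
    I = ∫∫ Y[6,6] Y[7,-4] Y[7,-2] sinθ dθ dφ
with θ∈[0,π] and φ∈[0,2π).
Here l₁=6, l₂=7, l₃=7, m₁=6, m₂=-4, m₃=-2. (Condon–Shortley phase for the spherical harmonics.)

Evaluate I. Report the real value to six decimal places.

m-sum 0 ✓  L=20 even ✓  1≤7≤13 ✓
Π(2lᵢ+1) = 13×15×15 = 2925
triangle coeff Δ(6,7,7) = 1/2444321880
Σ_t [0,6]: t=0:+1/2612736000 t=1:−1/20736000 t=2:+1/1658880 t=3:−1/746496 t=4:+1/1658880 t=5:−1/20736000 t=6:+1/2612736000 = -1/4354560
(3j)²=1000/138567 [(6 7 7; 0 0 0)], sign=+1
Σ_t [0,0]: t=0:+1/373248000 = 1/373248000
(3j)²=308/20995 [(6 7 7; 6 -4 -2)], sign=-1
⇒ 4πI² = 420000/1356277
I = (-1)√(420000/1356277/(4π)) = -0.15698043

-0.156980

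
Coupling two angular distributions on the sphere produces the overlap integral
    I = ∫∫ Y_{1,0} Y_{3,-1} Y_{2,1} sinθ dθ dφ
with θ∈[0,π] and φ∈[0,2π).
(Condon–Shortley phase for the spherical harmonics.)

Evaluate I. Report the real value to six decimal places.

-0.233597

Rules hold: Σm=0, L=6 even, 2≤2≤4.
N = 3·7·5 = 105
Δ = 2!·0!·4!/7! = 1/105
Racah Σ t=1..1: t=1:−1/4 = -1/4
⇒ 3j(1 3 2; 0 0 0)² = 3/35, sgn -1
Racah Σ t=1..1: t=1:−1/6 = -1/6
⇒ 3j(1 3 2; 0 -1 1)² = 8/105, sgn +1
4πI² = N·(3j₀)²·(3jₘ)² = 24/35
I = -1·√(0.685714/4π) = -0.23359668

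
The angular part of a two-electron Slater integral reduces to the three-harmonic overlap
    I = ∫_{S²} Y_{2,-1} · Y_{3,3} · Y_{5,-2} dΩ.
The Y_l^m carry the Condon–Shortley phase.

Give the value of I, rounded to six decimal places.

Rules hold: Σm=0, L=10 even, 1≤5≤5.
N = 5·7·11 = 385
Δ = 0!·4!·6!/11! = 1/2310
Racah Σ t=0..0: t=0:+1/144 = 1/144
⇒ 3j(2 3 5; 0 0 0)² = 10/231, sgn -1
Racah Σ t=0..0: t=0:+1/4320 = 1/4320
⇒ 3j(2 3 5; -1 3 -2)² = 1/330, sgn -1
4πI² = N·(3j₀)²·(3jₘ)² = 5/99
I = +1·√(0.0505051/4π) = 0.06339609

0.063396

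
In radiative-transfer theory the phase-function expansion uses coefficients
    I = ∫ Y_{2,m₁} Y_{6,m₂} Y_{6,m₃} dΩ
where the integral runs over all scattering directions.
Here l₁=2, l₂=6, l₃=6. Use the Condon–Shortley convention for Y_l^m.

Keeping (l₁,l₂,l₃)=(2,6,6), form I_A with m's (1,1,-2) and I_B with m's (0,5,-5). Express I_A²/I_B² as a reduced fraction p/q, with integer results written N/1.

Same 2,6,6: normalisation and zero-m 3j drop out of the ratio.
A: Δ: 2! 2! 10! / 15! → 1/90090; sum: t=0:+1/60480 t=1:−1/34560 = -1/80640; 3j²(2 6 6; 1 1 -2) = Δ·Π!·Σ² = 6/1001  (sign -1)
B: Δ: 2! 2! 10! / 15! → 1/90090; sum: t=1:−1/3628800 t=2:+1/1451520 = 1/2419200; 3j²(2 6 6; 0 5 -5) = Δ·Π!·Σ² = 11/910  (sign -1)
I_A²/I_B² = (6/1001)/(11/910) = 60/121

60/121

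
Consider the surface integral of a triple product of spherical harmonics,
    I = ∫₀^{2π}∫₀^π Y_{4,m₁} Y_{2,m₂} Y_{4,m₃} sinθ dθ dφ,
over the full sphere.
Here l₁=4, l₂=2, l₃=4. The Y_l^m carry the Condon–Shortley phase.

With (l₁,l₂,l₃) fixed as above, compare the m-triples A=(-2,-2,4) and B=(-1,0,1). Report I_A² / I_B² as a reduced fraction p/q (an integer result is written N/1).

168/289

Shared (l₁,l₂,l₃)=(4,2,4): N and (l;000)² cancel in I_A²/I_B².
A: Δ = 2!·6!·2!/11! = 1/13860; Racah Σ t=0..0: t=0:+1/2880 = 1/2880; ⇒ 3j(4 2 4; -2 -2 4)² = 2/165, sgn +1
B: Δ = 2!·6!·2!/11! = 1/13860; Racah Σ t=0..2: t=0:+1/480 t=1:−1/48 t=2:+1/144 = -17/1440; ⇒ 3j(4 2 4; -1 0 1)² = 289/13860, sgn +1
I_A²/I_B² = (2/165)/(289/13860) = 168/289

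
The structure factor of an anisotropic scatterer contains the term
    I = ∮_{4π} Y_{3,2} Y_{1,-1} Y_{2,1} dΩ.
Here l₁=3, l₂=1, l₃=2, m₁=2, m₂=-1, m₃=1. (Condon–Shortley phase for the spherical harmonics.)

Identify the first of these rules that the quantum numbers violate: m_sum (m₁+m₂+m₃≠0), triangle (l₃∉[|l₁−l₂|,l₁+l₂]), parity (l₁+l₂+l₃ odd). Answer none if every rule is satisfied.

m₁+m₂+m₃ = 2 − 1 + 1 = 2  ✗
triangle: |3−1|=2 ≤ l₃=2 ≤ 3+1=4
parity: l₁+l₂+l₃ = 6 is even

m_sum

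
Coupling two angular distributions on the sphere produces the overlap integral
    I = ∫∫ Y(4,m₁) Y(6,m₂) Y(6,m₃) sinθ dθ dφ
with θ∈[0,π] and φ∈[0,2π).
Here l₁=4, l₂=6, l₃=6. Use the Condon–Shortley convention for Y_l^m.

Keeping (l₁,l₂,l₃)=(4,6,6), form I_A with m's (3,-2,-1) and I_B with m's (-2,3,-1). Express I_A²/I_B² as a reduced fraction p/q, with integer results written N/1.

343/288

Shared (l₁,l₂,l₃)=(4,6,6): N and (l;000)² cancel in I_A²/I_B².
A: Δ = 4!·4!·8!/17! = 1/15315300; Racah Σ t=0..1: t=0:+1/82944 t=1:−1/103680 = 1/414720; ⇒ 3j(4 6 6; 3 -2 -1)² = 49/43758, sgn -1
B: Δ = 4!·4!·8!/17! = 1/15315300; Racah Σ t=2..4: t=2:+1/483840 t=3:−1/51840 t=4:+1/69120 = -1/362880; ⇒ 3j(4 6 6; -2 3 -1)² = 16/17017, sgn +1
I_A²/I_B² = (49/43758)/(16/17017) = 343/288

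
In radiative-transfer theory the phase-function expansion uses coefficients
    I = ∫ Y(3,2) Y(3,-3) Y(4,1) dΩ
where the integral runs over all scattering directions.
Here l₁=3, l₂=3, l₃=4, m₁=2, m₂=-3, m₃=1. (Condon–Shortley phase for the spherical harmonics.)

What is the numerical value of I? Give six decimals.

0.140463

m-sum 0 ✓  L=10 even ✓  0≤4≤6 ✓
Π(2lᵢ+1) = 7×7×9 = 441
triangle coeff Δ(3,3,4) = 1/34650
Σ_t [0,2]: t=0:+1/72 t=1:−1/16 t=2:+1/72 = -5/144
(3j)²=2/77 [(3 3 4; 0 0 0)], sign=-1
Σ_t [0,0]: t=0:+1/288 = 1/288
(3j)²=5/231 [(3 3 4; 2 -3 1)], sign=-1
⇒ 4πI² = 30/121
I = (+1)√(30/121/(4π)) = 0.14046335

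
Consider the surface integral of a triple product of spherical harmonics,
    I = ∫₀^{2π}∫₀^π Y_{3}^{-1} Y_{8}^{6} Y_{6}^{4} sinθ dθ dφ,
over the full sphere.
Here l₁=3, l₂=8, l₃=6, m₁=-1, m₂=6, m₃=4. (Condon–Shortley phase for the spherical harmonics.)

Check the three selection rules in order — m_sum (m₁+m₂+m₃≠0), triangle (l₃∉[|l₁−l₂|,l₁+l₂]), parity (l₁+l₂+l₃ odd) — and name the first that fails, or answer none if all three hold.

m₁+m₂+m₃ = -1 + 6 + 4 = 9  ✗
triangle: |3−8|=5 ≤ l₃=6 ≤ 3+8=11
parity: l₁+l₂+l₃ = 17 is odd

m_sum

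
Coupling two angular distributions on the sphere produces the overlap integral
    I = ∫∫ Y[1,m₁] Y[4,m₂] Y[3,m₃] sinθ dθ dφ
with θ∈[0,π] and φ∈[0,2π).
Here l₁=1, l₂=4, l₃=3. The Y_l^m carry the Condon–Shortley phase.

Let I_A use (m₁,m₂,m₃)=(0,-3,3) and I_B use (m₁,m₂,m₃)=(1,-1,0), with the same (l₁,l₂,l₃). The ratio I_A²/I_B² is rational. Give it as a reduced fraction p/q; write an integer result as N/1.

7/10

l's match ⇒ only the (l;m) 3-j factors differ between A and B.
A: triangle coeff Δ(1,4,3) = 1/252; Σ_t [1,1]: t=1:−1/720 = -1/720; (3j)²=1/36 [(1 4 3; 0 -3 3)], sign=-1
B: triangle coeff Δ(1,4,3) = 1/252; Σ_t [0,0]: t=0:+1/72 = 1/72; (3j)²=5/126 [(1 4 3; 1 -1 0)], sign=-1
I_A²/I_B² = (1/36)/(5/126) = 7/10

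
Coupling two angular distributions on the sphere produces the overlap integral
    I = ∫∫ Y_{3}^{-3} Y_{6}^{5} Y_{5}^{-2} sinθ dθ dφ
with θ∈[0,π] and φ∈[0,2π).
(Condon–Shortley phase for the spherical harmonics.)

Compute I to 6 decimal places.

m-sum 0 ✓  L=14 even ✓  3≤5≤9 ✓
Π(2lᵢ+1) = 7×13×11 = 1001
triangle coeff Δ(3,6,5) = 1/675675
Σ_t [1,3]: t=1:−1/8640 t=2:+1/2304 t=3:−1/8640 = 7/34560
(3j)²=7/429 [(3 6 5; 0 0 0)], sign=-1
Σ_t [4,4]: t=4:+1/241920 = 1/241920
(3j)²=2/91 [(3 6 5; -3 5 -2)], sign=-1
⇒ 4πI² = 14/39
I = (+1)√(14/39/(4π)) = 0.16901560

0.169016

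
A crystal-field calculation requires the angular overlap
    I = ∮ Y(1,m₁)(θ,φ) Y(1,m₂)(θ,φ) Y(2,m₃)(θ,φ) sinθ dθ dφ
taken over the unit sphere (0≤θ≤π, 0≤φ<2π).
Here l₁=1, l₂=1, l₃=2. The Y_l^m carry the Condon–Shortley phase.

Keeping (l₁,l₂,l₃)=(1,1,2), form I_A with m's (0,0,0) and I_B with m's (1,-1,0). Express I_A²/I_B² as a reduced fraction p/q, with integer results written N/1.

4/1

Shared (l₁,l₂,l₃)=(1,1,2): N and (l;000)² cancel in I_A²/I_B².
A: Δ = 0!·2!·2!/5! = 1/30; Racah Σ t=0..0: t=0:+1/1 = 1/1; ⇒ 3j(1 1 2; 0 0 0)² = 2/15, sgn +1
B: Δ = 0!·2!·2!/5! = 1/30; Racah Σ t=0..0: t=0:+1/4 = 1/4; ⇒ 3j(1 1 2; 1 -1 0)² = 1/30, sgn +1
I_A²/I_B² = (2/15)/(1/30) = 4/1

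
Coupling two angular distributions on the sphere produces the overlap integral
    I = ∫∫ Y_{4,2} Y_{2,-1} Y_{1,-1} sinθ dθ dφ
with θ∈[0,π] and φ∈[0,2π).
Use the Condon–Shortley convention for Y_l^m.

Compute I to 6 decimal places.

|4−2|≤1≤4+2 violated ⇒ I = 0

0.000000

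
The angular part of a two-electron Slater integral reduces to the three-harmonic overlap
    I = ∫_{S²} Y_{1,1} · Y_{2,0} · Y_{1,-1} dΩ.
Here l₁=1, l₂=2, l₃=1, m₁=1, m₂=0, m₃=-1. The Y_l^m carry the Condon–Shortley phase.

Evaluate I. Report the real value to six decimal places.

Rules hold: Σm=0, L=4 even, 1≤1≤3.
N = 3·5·3 = 45
Δ = 2!·0!·2!/5! = 1/30
Racah Σ t=1..1: t=1:−1/1 = -1/1
⇒ 3j(1 2 1; 0 0 0)² = 2/15, sgn +1
Racah Σ t=0..0: t=0:+1/4 = 1/4
⇒ 3j(1 2 1; 1 0 -1)² = 1/30, sgn +1
4πI² = N·(3j₀)²·(3jₘ)² = 1/5
I = +1·√(0.2/4π) = 0.12615663

0.126157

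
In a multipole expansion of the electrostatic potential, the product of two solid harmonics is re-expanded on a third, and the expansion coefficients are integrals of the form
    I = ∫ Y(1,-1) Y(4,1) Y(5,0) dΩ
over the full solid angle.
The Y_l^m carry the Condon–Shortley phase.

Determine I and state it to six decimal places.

0.155288

Checks pass: Σm=0; 10 even; l₃=5∈[3,5].
(2·1+1)(2·4+1)(2·5+1) = 297
Δ: 0! 2! 8! / 11! → 1/495
sum: t=0:+1/576 = 1/576
3j²(1 4 5; 0 0 0) = Δ·Π!·Σ² = 5/99  (sign -1)
sum: t=0:+1/1440 = 1/1440
3j²(1 4 5; -1 1 0) = Δ·Π!·Σ² = 2/99  (sign -1)
combine: 4πI² = 297·5/99·2/99 = 10/33
take √, sign +1: I = 0.15528807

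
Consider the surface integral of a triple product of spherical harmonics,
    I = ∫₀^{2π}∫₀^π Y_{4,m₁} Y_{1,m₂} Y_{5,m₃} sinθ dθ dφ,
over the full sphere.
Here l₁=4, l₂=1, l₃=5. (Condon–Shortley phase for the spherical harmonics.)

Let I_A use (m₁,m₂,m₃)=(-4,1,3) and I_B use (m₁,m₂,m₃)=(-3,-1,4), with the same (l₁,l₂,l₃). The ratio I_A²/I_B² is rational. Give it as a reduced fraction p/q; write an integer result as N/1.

Same 4,1,5: normalisation and zero-m 3j drop out of the ratio.
A: Δ: 0! 8! 2! / 11! → 1/495; sum: t=0:+1/80640 = 1/80640; 3j²(4 1 5; -4 1 3) = Δ·Π!·Σ² = 1/495  (sign +1)
B: Δ: 0! 8! 2! / 11! → 1/495; sum: t=0:+1/10080 = 1/10080; 3j²(4 1 5; -3 -1 4) = Δ·Π!·Σ² = 4/55  (sign -1)
I_A²/I_B² = (1/495)/(4/55) = 1/36

1/36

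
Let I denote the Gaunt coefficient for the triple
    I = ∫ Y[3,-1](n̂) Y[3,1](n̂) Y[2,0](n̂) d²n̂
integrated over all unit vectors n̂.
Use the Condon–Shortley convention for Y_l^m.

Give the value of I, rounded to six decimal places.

-0.126157

Checks pass: Σm=0; 8 even; l₃=2∈[0,6].
(2·3+1)(2·3+1)(2·2+1) = 245
Δ: 4! 2! 2! / 9! → 1/3780
sum: t=1:−1/24 t=2:+1/4 t=3:−1/24 = 1/6
3j²(3 3 2; 0 0 0) = Δ·Π!·Σ² = 4/105  (sign +1)
sum: t=2:+1/16 t=3:−1/6 t=4:+1/96 = -3/32
3j²(3 3 2; -1 1 0) = Δ·Π!·Σ² = 3/140  (sign -1)
combine: 4πI² = 245·4/105·3/140 = 1/5
take √, sign -1: I = -0.12615663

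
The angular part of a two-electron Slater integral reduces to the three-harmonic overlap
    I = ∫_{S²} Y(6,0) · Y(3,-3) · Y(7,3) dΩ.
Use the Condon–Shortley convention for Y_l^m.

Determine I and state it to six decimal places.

0.186383

Checks pass: Σm=0; 16 even; l₃=7∈[3,9].
(2·6+1)(2·3+1)(2·7+1) = 1365
Δ: 2! 10! 4! / 17! → 1/2042040
sum: t=0:+1/207360 t=1:−1/57600 t=2:+1/207360 = -1/129600
3j²(6 3 7; 0 0 0) = Δ·Π!·Σ² = 168/12155  (sign +1)
sum: t=0:+1/829440 = 1/829440
3j²(6 3 7; 0 -3 3) = Δ·Π!·Σ² = 225/9724  (sign +1)
combine: 4πI² = 1365·168/12155·225/9724 = 198450/454597
take √, sign +1: I = 0.18638345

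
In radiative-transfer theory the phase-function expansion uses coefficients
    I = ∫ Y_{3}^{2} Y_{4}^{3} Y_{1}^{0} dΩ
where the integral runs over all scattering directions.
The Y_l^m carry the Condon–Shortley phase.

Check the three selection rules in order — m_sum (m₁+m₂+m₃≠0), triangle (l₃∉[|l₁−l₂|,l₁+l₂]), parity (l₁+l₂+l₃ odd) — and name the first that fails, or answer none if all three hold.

Σmᵢ = 5  ✗
l₃∈[|l₁−l₂|,l₁+l₂]=[1,7], have l₃=1
Σlᵢ = 8 ⇒ even

m_sum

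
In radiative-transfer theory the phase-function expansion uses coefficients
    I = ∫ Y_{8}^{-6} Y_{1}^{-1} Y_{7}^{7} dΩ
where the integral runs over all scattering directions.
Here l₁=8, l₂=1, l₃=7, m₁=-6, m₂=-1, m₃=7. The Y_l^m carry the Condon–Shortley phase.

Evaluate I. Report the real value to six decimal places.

Rules hold: Σm=0, L=16 even, 7≤7≤9.
N = 17·3·15 = 765
Δ = 2!·14!·0!/17! = 1/2040
Racah Σ t=1..1: t=1:−1/25401600 = -1/25401600
⇒ 3j(8 1 7; 0 0 0)² = 8/255, sgn +1
Racah Σ t=0..0: t=0:+1/174356582400 = 1/174356582400
⇒ 3j(8 1 7; -6 -1 7)² = 1/2040, sgn +1
4πI² = N·(3j₀)²·(3jₘ)² = 1/85
I = +1·√(0.0117647/4π) = 0.03059748

0.030597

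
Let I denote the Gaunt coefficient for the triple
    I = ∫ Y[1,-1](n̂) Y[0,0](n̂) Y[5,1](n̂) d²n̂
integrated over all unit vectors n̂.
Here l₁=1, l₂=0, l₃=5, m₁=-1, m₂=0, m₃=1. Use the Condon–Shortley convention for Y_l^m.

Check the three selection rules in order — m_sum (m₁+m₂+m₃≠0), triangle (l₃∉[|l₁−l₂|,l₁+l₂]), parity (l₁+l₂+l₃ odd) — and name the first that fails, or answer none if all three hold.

azimuthal sum: -1 + 0 + 1 = 0  ✓
1 ≤ 5 ≤ 1 (triangle on l)  ✗
L = 1 + 0 + 5 = 6 (even)

triangle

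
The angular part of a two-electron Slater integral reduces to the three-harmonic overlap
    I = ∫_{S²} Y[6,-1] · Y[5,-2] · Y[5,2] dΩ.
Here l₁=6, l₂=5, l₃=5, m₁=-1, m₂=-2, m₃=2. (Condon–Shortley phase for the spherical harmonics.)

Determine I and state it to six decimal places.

m-sum = -1 − 2 + 2 = -1 ≠ 0 ⇒ I = 0

0.000000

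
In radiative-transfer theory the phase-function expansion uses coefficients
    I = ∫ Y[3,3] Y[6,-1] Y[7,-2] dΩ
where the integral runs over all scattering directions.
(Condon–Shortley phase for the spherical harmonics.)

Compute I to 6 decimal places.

-0.170823

Rules hold: Σm=0, L=16 even, 3≤7≤9.
N = 7·13·15 = 1365
Δ = 2!·4!·10!/17! = 1/2042040
Racah Σ t=0..2: t=0:+1/207360 t=1:−1/57600 t=2:+1/207360 = -1/129600
⇒ 3j(3 6 7; 0 0 0)² = 168/12155, sgn +1
Racah Σ t=0..0: t=0:+1/691200 = 1/691200
⇒ 3j(3 6 7; 3 -1 -2)² = 189/9724, sgn -1
4πI² = N·(3j₀)²·(3jₘ)² = 166698/454597
I = -1·√(0.366694/4π) = -0.17082325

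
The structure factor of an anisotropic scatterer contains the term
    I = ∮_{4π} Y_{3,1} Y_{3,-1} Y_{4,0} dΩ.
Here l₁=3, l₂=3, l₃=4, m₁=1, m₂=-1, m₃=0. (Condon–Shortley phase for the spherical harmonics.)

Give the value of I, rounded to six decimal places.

Checks pass: Σm=0; 10 even; l₃=4∈[0,6].
(2·3+1)(2·3+1)(2·4+1) = 441
Δ: 2! 4! 4! / 11! → 1/34650
sum: t=0:+1/72 t=1:−1/16 t=2:+1/72 = -5/144
3j²(3 3 4; 0 0 0) = Δ·Π!·Σ² = 2/77  (sign -1)
sum: t=0:+1/32 t=1:−1/36 t=2:+1/1152 = 5/1152
3j²(3 3 4; 1 -1 0) = Δ·Π!·Σ² = 1/1386  (sign +1)
combine: 4πI² = 441·2/77·1/1386 = 1/121
take √, sign -1: I = -0.02564498

-0.025645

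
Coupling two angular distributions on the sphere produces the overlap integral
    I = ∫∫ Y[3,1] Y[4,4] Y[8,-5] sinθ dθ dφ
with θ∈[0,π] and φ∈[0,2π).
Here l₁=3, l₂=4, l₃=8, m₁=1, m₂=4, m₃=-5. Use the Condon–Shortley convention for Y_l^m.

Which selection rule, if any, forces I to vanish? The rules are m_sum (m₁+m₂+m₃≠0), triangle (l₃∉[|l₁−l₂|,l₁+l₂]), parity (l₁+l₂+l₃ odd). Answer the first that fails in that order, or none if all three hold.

azimuthal sum: 1 + 4 − 5 = 0  ✓
1 ≤ 8 ≤ 7 (triangle on l)  ✗
L = 3 + 4 + 8 = 15 (odd)

triangle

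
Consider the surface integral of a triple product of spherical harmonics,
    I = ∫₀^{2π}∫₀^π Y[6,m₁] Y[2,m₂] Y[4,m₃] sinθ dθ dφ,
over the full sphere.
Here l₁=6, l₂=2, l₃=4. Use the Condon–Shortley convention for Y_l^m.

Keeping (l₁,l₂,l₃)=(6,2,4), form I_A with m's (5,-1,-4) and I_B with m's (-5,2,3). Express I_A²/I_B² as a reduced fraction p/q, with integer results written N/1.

1/2

Shared (l₁,l₂,l₃)=(6,2,4): N and (l;000)² cancel in I_A²/I_B².
A: Δ = 4!·8!·0!/13! = 1/6435; Racah Σ t=1..1: t=1:−1/241920 = -1/241920; ⇒ 3j(6 2 4; 5 -1 -4)² = 1/39, sgn -1
B: Δ = 4!·8!·0!/13! = 1/6435; Racah Σ t=4..4: t=4:+1/120960 = 1/120960; ⇒ 3j(6 2 4; -5 2 3)² = 2/39, sgn -1
I_A²/I_B² = (1/39)/(2/39) = 1/2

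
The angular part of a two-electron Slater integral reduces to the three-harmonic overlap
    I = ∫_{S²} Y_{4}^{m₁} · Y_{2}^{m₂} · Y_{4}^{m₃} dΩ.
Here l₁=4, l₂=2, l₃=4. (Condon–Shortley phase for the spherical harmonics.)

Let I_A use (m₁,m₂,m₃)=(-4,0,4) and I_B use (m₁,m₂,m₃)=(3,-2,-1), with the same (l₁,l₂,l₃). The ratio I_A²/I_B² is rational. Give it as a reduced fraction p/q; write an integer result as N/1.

56/27

Same 4,2,4: normalisation and zero-m 3j drop out of the ratio.
A: Δ: 2! 6! 2! / 11! → 1/13860; sum: t=2:+1/2880 = 1/2880; 3j²(4 2 4; -4 0 4) = Δ·Π!·Σ² = 28/495  (sign +1)
B: Δ: 2! 6! 2! / 11! → 1/13860; sum: t=0:+1/480 = 1/480; 3j²(4 2 4; 3 -2 -1) = Δ·Π!·Σ² = 3/110  (sign -1)
I_A²/I_B² = (28/495)/(3/110) = 56/27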